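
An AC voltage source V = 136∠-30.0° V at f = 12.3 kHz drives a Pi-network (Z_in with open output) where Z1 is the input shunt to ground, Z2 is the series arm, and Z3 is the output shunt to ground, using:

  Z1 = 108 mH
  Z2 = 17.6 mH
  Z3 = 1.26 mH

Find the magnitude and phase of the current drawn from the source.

Step 1 — Angular frequency: ω = 2π·f = 2π·1.23e+04 = 7.728e+04 rad/s.
Step 2 — Component impedances:
  Z1: Z = jωL = j·7.728e+04·0.108 = 0 + j8347 Ω
  Z2: Z = jωL = j·7.728e+04·0.0176 = 0 + j1360 Ω
  Z3: Z = jωL = j·7.728e+04·0.00126 = 0 + j97.38 Ω
Step 3 — With open output, the series arm Z2 and the output shunt Z3 appear in series to ground: Z2 + Z3 = 0 + j1458 Ω.
Step 4 — Parallel with input shunt Z1: Z_in = Z1 || (Z2 + Z3) = 0 + j1241 Ω = 1241∠90.0° Ω.
Step 5 — Source phasor: V = 136∠-30.0° V = 117.8 - j68 V.
Step 6 — Ohm's law: I = V / Z_total = (117.8 - j68) / (0 + j1241) = -0.0548 - j0.09492 A.
Step 7 — Convert to polar: |I| = 0.1096 A, ∠I = -120.0°.

I = 0.1096∠-120.0° A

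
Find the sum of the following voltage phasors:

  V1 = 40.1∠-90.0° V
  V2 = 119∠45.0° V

Step 1 — Convert each phasor to rectangular form:
  V1 = 40.1·(cos(-90.0°) + j·sin(-90.0°)) = 0 - j40.1 V
  V2 = 119·(cos(45.0°) + j·sin(45.0°)) = 84.15 + j84.15 V
Step 2 — Sum components: V_total = 84.15 + j44.05 V.
Step 3 — Convert to polar: |V_total| = 94.98 V, ∠V_total = 27.6°.

V_total = 94.98∠27.6° V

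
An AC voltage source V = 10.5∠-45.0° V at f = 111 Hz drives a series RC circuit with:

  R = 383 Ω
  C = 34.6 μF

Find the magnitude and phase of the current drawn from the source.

Step 1 — Angular frequency: ω = 2π·f = 2π·111 = 697.4 rad/s.
Step 2 — Component impedances:
  R: Z = R = 383 Ω
  C: Z = 1/(jωC) = -j/(ω·C) = 0 - j41.44 Ω
Step 3 — Series combination: Z_total = R + C = 383 - j41.44 Ω = 385.2∠-6.2° Ω.
Step 4 — Source phasor: V = 10.5∠-45.0° V = 7.425 - j7.425 V.
Step 5 — Ohm's law: I = V / Z_total = (7.425 - j7.425) / (383 - j41.44) = 0.02123 - j0.01709 A.
Step 6 — Convert to polar: |I| = 0.02726 A, ∠I = -38.8°.

I = 0.02726∠-38.8° A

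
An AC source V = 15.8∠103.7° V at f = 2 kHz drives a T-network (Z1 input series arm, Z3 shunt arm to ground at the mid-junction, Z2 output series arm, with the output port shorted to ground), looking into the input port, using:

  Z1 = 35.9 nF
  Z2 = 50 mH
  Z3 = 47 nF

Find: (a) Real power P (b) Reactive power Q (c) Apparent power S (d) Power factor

Step 1 — Angular frequency: ω = 2π·f = 2π·2000 = 1.257e+04 rad/s.
Step 2 — Component impedances:
  Z1: Z = 1/(jωC) = -j/(ω·C) = 0 - j2217 Ω
  Z2: Z = jωL = j·1.257e+04·0.05 = 0 + j628.3 Ω
  Z3: Z = 1/(jωC) = -j/(ω·C) = 0 - j1693 Ω
Step 3 — With the output port shorted to ground, the output series arm Z2 runs from the junction to ground; the shunt arm Z3 also runs from the junction to ground. They appear in parallel: Z3 || Z2 = 0 + j999.1 Ω.
Step 4 — Series with input arm Z1: Z_in = Z1 + (Z3 || Z2) = 0 - j1218 Ω = 1218∠-90.0° Ω.
Step 5 — Source phasor: V = 15.8∠103.7° V = -3.742 + j15.35 V.
Step 6 — Current: I = V / Z = -0.01261 - j0.003073 A = 0.01298∠-166.3° A.
Step 7 — Complex power: S = V·I* = 0 - j0.205 VA.
Step 8 — Real power: P = Re(S) = 0 W.
Step 9 — Reactive power: Q = Im(S) = -0.205 VAR.
Step 10 — Apparent power: |S| = 0.205 VA.
Step 11 — Power factor: PF = P/|S| = 0 (leading).

(a) P = 0 W  (b) Q = -0.205 VAR  (c) S = 0.205 VA  (d) PF = 0 (leading)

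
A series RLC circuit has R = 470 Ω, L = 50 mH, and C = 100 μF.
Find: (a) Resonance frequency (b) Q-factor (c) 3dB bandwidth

Step 1 — Resonance condition Im(Z)=0 gives ω₀ = 1/√(LC).
Step 2 — ω₀ = 1/√(0.05·0.0001) = 447.2 rad/s.
Step 3 — f₀ = ω₀/(2π) = 71.18 Hz.
Step 4 — Series Q: Q = ω₀L/R = 447.2·0.05/470 = 0.04758.
Step 5 — 3dB bandwidth: Δω = ω₀/Q = 9400 rad/s; BW = Δω/(2π) = 1496 Hz.

(a) f₀ = 71.18 Hz  (b) Q = 0.04758  (c) BW = 1496 Hz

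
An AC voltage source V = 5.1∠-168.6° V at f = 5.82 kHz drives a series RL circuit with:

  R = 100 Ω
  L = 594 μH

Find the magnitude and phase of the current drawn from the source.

Step 1 — Angular frequency: ω = 2π·f = 2π·5820 = 3.657e+04 rad/s.
Step 2 — Component impedances:
  R: Z = R = 100 Ω
  L: Z = jωL = j·3.657e+04·0.000594 = 0 + j21.72 Ω
Step 3 — Series combination: Z_total = R + L = 100 + j21.72 Ω = 102.3∠12.3° Ω.
Step 4 — Source phasor: V = 5.1∠-168.6° V = -4.999 - j1.008 V.
Step 5 — Ohm's law: I = V / Z_total = (-4.999 - j1.008) / (100 + j21.72) = -0.04983 + j0.0007438 A.
Step 6 — Convert to polar: |I| = 0.04984 A, ∠I = 179.1°.

I = 0.04984∠179.1° A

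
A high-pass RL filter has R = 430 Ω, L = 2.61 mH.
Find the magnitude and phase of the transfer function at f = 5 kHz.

Step 1 — Angular frequency: ω = 2π·5000 = 3.142e+04 rad/s.
Step 2 — Transfer function: H(jω) = jωL/(R + jωL).
Step 3 — Numerator jωL = j·82; denominator R + jωL = 430 + j82.
Step 4 — H = 0.03509 + j0.184.
Step 5 — Magnitude: |H| = 0.1873 (-14.5 dB); phase: φ = 79.2°.

|H| = 0.1873 (-14.5 dB), φ = 79.2°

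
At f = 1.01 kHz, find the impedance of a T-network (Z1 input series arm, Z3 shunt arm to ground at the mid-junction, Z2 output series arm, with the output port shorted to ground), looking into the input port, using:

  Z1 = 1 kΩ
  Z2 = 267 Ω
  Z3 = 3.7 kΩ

Step 1 — Angular frequency: ω = 2π·f = 2π·1010 = 6346 rad/s.
Step 2 — Component impedances:
  Z1: Z = R = 1000 Ω
  Z2: Z = R = 267 Ω
  Z3: Z = R = 3700 Ω
Step 3 — With the output port shorted to ground, the output series arm Z2 runs from the junction to ground; the shunt arm Z3 also runs from the junction to ground. They appear in parallel: Z3 || Z2 = 249 Ω.
Step 4 — Series with input arm Z1: Z_in = Z1 + (Z3 || Z2) = 1249 Ω = 1249∠0.0° Ω.

Z = 1249 Ω = 1249∠0.0° Ω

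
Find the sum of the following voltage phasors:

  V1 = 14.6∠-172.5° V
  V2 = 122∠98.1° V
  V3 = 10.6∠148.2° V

Step 1 — Convert each phasor to rectangular form:
  V1 = 14.6·(cos(-172.5°) + j·sin(-172.5°)) = -14.48 - j1.906 V
  V2 = 122·(cos(98.1°) + j·sin(98.1°)) = -17.19 + j120.8 V
  V3 = 10.6·(cos(148.2°) + j·sin(148.2°)) = -9.009 + j5.586 V
Step 2 — Sum components: V_total = -40.67 + j124.5 V.
Step 3 — Convert to polar: |V_total| = 130.9 V, ∠V_total = 108.1°.

V_total = 130.9∠108.1° V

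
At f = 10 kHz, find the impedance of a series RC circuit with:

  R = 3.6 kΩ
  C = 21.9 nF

Step 1 — Angular frequency: ω = 2π·f = 2π·1e+04 = 6.283e+04 rad/s.
Step 2 — Component impedances:
  R: Z = R = 3600 Ω
  C: Z = 1/(jωC) = -j/(ω·C) = 0 - j726.7 Ω
Step 3 — Series combination: Z_total = R + C = 3600 - j726.7 Ω = 3673∠-11.4° Ω.

Z = 3600 - j726.7 Ω = 3673∠-11.4° Ω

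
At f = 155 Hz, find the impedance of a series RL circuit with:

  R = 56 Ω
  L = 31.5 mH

Step 1 — Angular frequency: ω = 2π·f = 2π·155 = 973.9 rad/s.
Step 2 — Component impedances:
  R: Z = R = 56 Ω
  L: Z = jωL = j·973.9·0.0315 = 0 + j30.68 Ω
Step 3 — Series combination: Z_total = R + L = 56 + j30.68 Ω = 63.85∠28.7° Ω.

Z = 56 + j30.68 Ω = 63.85∠28.7° Ω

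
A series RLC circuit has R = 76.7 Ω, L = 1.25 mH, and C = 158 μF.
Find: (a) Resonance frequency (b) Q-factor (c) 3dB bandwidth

Step 1 — Resonance: ω₀ = 1/√(LC) = 1/√(0.00125·0.000158) = 2250 rad/s.
Step 2 — f₀ = ω₀/(2π) = 358.1 Hz.
Step 3 — Series Q: Q = ω₀L/R = 2250·0.00125/76.7 = 0.03667.
Step 4 — Bandwidth: Δω = ω₀/Q = 6.136e+04 rad/s; BW = Δω/(2π) = 9766 Hz.

(a) f₀ = 358.1 Hz  (b) Q = 0.03667  (c) BW = 9766 Hz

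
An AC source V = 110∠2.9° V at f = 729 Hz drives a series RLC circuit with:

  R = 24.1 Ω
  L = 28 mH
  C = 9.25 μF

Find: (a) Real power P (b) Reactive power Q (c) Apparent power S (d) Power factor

Step 1 — Angular frequency: ω = 2π·f = 2π·729 = 4580 rad/s.
Step 2 — Component impedances:
  R: Z = R = 24.1 Ω
  L: Z = jωL = j·4580·0.028 = 0 + j128.3 Ω
  C: Z = 1/(jωC) = -j/(ω·C) = 0 - j23.6 Ω
Step 3 — Series combination: Z_total = R + L + C = 24.1 + j104.7 Ω = 107.4∠77.0° Ω.
Step 4 — Source phasor: V = 110∠2.9° V = 109.9 + j5.565 V.
Step 5 — Current: I = V / Z = 0.2801 - j0.9853 A = 1.024∠-74.1° A.
Step 6 — Complex power: S = V·I* = 25.29 + j109.8 VA.
Step 7 — Real power: P = Re(S) = 25.29 W.
Step 8 — Reactive power: Q = Im(S) = 109.8 VAR.
Step 9 — Apparent power: |S| = 112.7 VA.
Step 10 — Power factor: PF = P/|S| = 0.2244 (lagging).

(a) P = 25.29 W  (b) Q = 109.8 VAR  (c) S = 112.7 VA  (d) PF = 0.2244 (lagging)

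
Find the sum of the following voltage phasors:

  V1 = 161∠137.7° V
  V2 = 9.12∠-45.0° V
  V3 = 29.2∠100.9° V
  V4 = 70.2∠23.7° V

Step 1 — Convert each phasor to rectangular form:
  V1 = 161·(cos(137.7°) + j·sin(137.7°)) = -119.1 + j108.4 V
  V2 = 9.12·(cos(-45.0°) + j·sin(-45.0°)) = 6.449 - j6.449 V
  V3 = 29.2·(cos(100.9°) + j·sin(100.9°)) = -5.522 + j28.67 V
  V4 = 70.2·(cos(23.7°) + j·sin(23.7°)) = 64.28 + j28.22 V
Step 2 — Sum components: V_total = -53.87 + j158.8 V.
Step 3 — Convert to polar: |V_total| = 167.7 V, ∠V_total = 108.7°.

V_total = 167.7∠108.7° V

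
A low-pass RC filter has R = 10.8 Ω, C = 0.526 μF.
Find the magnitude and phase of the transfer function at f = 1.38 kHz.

Step 1 — Angular frequency: ω = 2π·1380 = 8671 rad/s.
Step 2 — Transfer function: H(jω) = 1/(1 + jωRC).
Step 3 — Denominator: 1 + jωRC = 1 + j·8671·10.8·5.26e-07 = 1 + j0.04926.
Step 4 — H = 0.9976 - j0.04914.
Step 5 — Magnitude: |H| = 0.9988 (-0.0 dB); phase: φ = -2.8°.

|H| = 0.9988 (-0.0 dB), φ = -2.8°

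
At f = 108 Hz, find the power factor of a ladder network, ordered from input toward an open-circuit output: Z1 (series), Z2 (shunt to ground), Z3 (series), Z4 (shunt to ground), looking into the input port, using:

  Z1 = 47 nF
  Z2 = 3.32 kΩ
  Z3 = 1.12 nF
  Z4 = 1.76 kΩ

Step 1 — Angular frequency: ω = 2π·f = 2π·108 = 678.6 rad/s.
Step 2 — Component impedances:
  Z1: Z = 1/(jωC) = -j/(ω·C) = 0 - j3.135e+04 Ω
  Z2: Z = R = 3320 Ω
  Z3: Z = 1/(jωC) = -j/(ω·C) = 0 - j1.316e+06 Ω
  Z4: Z = R = 1760 Ω
Step 3 — Ladder network (open output): work backward from the far end, alternating series and parallel combinations. Z_in = 3320 - j3.136e+04 Ω = 3.154e+04∠-84.0° Ω.
Step 4 — Power factor: PF = cos(φ) = Re(Z)/|Z| = 3320/3.154e+04 = 0.1053.
Step 5 — Type: Im(Z) = -3.136e+04 ⇒ leading (phase φ = -84.0°).

PF = 0.1053 (leading, φ = -84.0°)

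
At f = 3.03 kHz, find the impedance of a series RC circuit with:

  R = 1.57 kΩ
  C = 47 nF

Step 1 — Angular frequency: ω = 2π·f = 2π·3030 = 1.904e+04 rad/s.
Step 2 — Component impedances:
  R: Z = R = 1570 Ω
  C: Z = 1/(jωC) = -j/(ω·C) = 0 - j1118 Ω
Step 3 — Series combination: Z_total = R + C = 1570 - j1118 Ω = 1927∠-35.4° Ω.

Z = 1570 - j1118 Ω = 1927∠-35.4° Ω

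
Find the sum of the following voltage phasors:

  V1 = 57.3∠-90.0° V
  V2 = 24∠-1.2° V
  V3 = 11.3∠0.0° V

Step 1 — Convert each phasor to rectangular form:
  V1 = 57.3·(cos(-90.0°) + j·sin(-90.0°)) = 0 - j57.3 V
  V2 = 24·(cos(-1.2°) + j·sin(-1.2°)) = 23.99 - j0.5026 V
  V3 = 11.3·(cos(0.0°) + j·sin(0.0°)) = 11.3 V
Step 2 — Sum components: V_total = 35.29 - j57.8 V.
Step 3 — Convert to polar: |V_total| = 67.73 V, ∠V_total = -58.6°.

V_total = 67.73∠-58.6° V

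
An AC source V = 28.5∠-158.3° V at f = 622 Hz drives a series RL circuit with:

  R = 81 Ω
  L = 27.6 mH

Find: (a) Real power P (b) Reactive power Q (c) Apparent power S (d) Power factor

Step 1 — Angular frequency: ω = 2π·f = 2π·622 = 3908 rad/s.
Step 2 — Component impedances:
  R: Z = R = 81 Ω
  L: Z = jωL = j·3908·0.0276 = 0 + j107.9 Ω
Step 3 — Series combination: Z_total = R + L = 81 + j107.9 Ω = 134.9∠53.1° Ω.
Step 4 — Source phasor: V = 28.5∠-158.3° V = -26.48 - j10.54 V.
Step 5 — Current: I = V / Z = -0.1803 + j0.1101 A = 0.2113∠148.6° A.
Step 6 — Complex power: S = V·I* = 3.616 + j4.815 VA.
Step 7 — Real power: P = Re(S) = 3.616 W.
Step 8 — Reactive power: Q = Im(S) = 4.815 VAR.
Step 9 — Apparent power: |S| = 6.021 VA.
Step 10 — Power factor: PF = P/|S| = 0.6005 (lagging).

(a) P = 3.616 W  (b) Q = 4.815 VAR  (c) S = 6.021 VA  (d) PF = 0.6005 (lagging)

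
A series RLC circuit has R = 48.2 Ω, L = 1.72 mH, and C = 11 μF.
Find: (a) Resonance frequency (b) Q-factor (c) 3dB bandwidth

Step 1 — Resonance: ω₀ = 1/√(LC) = 1/√(0.00172·1.1e-05) = 7270 rad/s.
Step 2 — f₀ = ω₀/(2π) = 1157 Hz.
Step 3 — Series Q: Q = ω₀L/R = 7270·0.00172/48.2 = 0.2594.
Step 4 — Bandwidth: Δω = ω₀/Q = 2.802e+04 rad/s; BW = Δω/(2π) = 4460 Hz.

(a) f₀ = 1157 Hz  (b) Q = 0.2594  (c) BW = 4460 Hz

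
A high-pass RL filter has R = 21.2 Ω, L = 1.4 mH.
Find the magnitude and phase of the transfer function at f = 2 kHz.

Step 1 — Angular frequency: ω = 2π·2000 = 1.257e+04 rad/s.
Step 2 — Transfer function: H(jω) = jωL/(R + jωL).
Step 3 — Numerator jωL = j·17.59; denominator R + jωL = 21.2 + j17.59.
Step 4 — H = 0.4078 + j0.4914.
Step 5 — Magnitude: |H| = 0.6386 (-3.9 dB); phase: φ = 50.3°.

|H| = 0.6386 (-3.9 dB), φ = 50.3°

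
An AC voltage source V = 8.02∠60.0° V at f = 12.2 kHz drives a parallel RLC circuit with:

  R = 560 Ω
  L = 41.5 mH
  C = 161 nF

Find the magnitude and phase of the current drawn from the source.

Step 1 — Angular frequency: ω = 2π·f = 2π·1.22e+04 = 7.665e+04 rad/s.
Step 2 — Component impedances:
  R: Z = R = 560 Ω
  L: Z = jωL = j·7.665e+04·0.0415 = 0 + j3181 Ω
  C: Z = 1/(jωC) = -j/(ω·C) = 0 - j81.03 Ω
Step 3 — Parallel combination: 1/Z_total = 1/R + 1/L + 1/C; Z_total = 12.08 - j81.35 Ω = 82.24∠-81.6° Ω.
Step 4 — Source phasor: V = 8.02∠60.0° V = 4.01 + j6.946 V.
Step 5 — Ohm's law: I = V / Z_total = (4.01 + j6.946) / (12.08 - j81.35) = -0.07637 + j0.06063 A.
Step 6 — Convert to polar: |I| = 0.09751 A, ∠I = 141.6°.

I = 0.09751∠141.6° A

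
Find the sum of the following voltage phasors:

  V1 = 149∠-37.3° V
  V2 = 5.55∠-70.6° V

Step 1 — Convert each phasor to rectangular form:
  V1 = 149·(cos(-37.3°) + j·sin(-37.3°)) = 118.5 - j90.29 V
  V2 = 5.55·(cos(-70.6°) + j·sin(-70.6°)) = 1.843 - j5.235 V
Step 2 — Sum components: V_total = 120.4 - j95.53 V.
Step 3 — Convert to polar: |V_total| = 153.7 V, ∠V_total = -38.4°.

V_total = 153.7∠-38.4° V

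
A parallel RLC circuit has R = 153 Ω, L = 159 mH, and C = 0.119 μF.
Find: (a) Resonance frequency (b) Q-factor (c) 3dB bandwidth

Step 1 — Resonance: ω₀ = 1/√(LC) = 1/√(0.159·1.19e-07) = 7270 rad/s.
Step 2 — f₀ = ω₀/(2π) = 1157 Hz.
Step 3 — Parallel Q: Q = R/(ω₀L) = 153/(7270·0.159) = 0.1324.
Step 4 — Bandwidth: Δω = ω₀/Q = 5.492e+04 rad/s; BW = Δω/(2π) = 8741 Hz.

(a) f₀ = 1157 Hz  (b) Q = 0.1324  (c) BW = 8741 Hz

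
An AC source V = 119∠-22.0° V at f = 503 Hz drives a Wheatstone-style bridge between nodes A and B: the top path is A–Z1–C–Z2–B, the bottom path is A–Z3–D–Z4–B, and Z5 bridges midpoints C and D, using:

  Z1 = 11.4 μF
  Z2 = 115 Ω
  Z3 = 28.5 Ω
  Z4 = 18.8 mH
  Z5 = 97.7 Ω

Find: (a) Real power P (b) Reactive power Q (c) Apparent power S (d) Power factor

Step 1 — Angular frequency: ω = 2π·f = 2π·503 = 3160 rad/s.
Step 2 — Component impedances:
  Z1: Z = 1/(jωC) = -j/(ω·C) = 0 - j27.76 Ω
  Z2: Z = R = 115 Ω
  Z3: Z = R = 28.5 Ω
  Z4: Z = jωL = j·3160·0.0188 = 0 + j59.42 Ω
  Z5: Z = R = 97.7 Ω
Step 3 — Bridge requires nodal analysis (the Z5 bridge couples midpoints C and D, so the two paths cannot be reduced to a simple series/parallel combination). Setting node B to ground and injecting 1 A at node A, the 3-node admittance system at A, C, D solves to V_A = Z_AB = 40.69 + j33.21 Ω = 52.52∠39.2° Ω.
Step 4 — Source phasor: V = 119∠-22.0° V = 110.3 - j44.58 V.
Step 5 — Current: I = V / Z = 1.091 - j1.986 A = 2.266∠-61.2° A.
Step 6 — Complex power: S = V·I* = 208.9 + j170.5 VA.
Step 7 — Real power: P = Re(S) = 208.9 W.
Step 8 — Reactive power: Q = Im(S) = 170.5 VAR.
Step 9 — Apparent power: |S| = 269.6 VA.
Step 10 — Power factor: PF = P/|S| = 0.7747 (lagging).

(a) P = 208.9 W  (b) Q = 170.5 VAR  (c) S = 269.6 VA  (d) PF = 0.7747 (lagging)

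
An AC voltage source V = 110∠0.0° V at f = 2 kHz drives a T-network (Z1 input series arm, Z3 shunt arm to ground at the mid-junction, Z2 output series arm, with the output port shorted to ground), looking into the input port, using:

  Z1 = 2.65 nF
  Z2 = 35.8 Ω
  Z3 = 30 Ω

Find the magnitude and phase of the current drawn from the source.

Step 1 — Angular frequency: ω = 2π·f = 2π·2000 = 1.257e+04 rad/s.
Step 2 — Component impedances:
  Z1: Z = 1/(jωC) = -j/(ω·C) = 0 - j3.003e+04 Ω
  Z2: Z = R = 35.8 Ω
  Z3: Z = R = 30 Ω
Step 3 — With the output port shorted to ground, the output series arm Z2 runs from the junction to ground; the shunt arm Z3 also runs from the junction to ground. They appear in parallel: Z3 || Z2 = 16.32 Ω.
Step 4 — Series with input arm Z1: Z_in = Z1 + (Z3 || Z2) = 16.32 - j3.003e+04 Ω = 3.003e+04∠-90.0° Ω.
Step 5 — Source phasor: V = 110∠0.0° V = 110 V.
Step 6 — Ohm's law: I = V / Z_total = (110) / (16.32 - j3.003e+04) = 1.991e-06 + j0.003663 A.
Step 7 — Convert to polar: |I| = 0.003663 A, ∠I = 90.0°.

I = 0.003663∠90.0° A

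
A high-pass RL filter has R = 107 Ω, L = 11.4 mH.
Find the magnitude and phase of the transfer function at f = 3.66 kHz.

Step 1 — Angular frequency: ω = 2π·3660 = 2.3e+04 rad/s.
Step 2 — Transfer function: H(jω) = jωL/(R + jωL).
Step 3 — Numerator jωL = j·262.2; denominator R + jωL = 107 + j262.2.
Step 4 — H = 0.8572 + j0.3499.
Step 5 — Magnitude: |H| = 0.9259 (-0.7 dB); phase: φ = 22.2°.

|H| = 0.9259 (-0.7 dB), φ = 22.2°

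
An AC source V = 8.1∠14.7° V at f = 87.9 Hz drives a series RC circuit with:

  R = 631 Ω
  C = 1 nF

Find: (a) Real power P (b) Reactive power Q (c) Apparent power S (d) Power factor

Step 1 — Angular frequency: ω = 2π·f = 2π·87.9 = 552.3 rad/s.
Step 2 — Component impedances:
  R: Z = R = 631 Ω
  C: Z = 1/(jωC) = -j/(ω·C) = 0 - j1.811e+06 Ω
Step 3 — Series combination: Z_total = R + C = 631 - j1.811e+06 Ω = 1.811e+06∠-90.0° Ω.
Step 4 — Source phasor: V = 8.1∠14.7° V = 7.835 + j2.055 V.
Step 5 — Current: I = V / Z = -1.134e-06 + j4.328e-06 A = 4.474e-06∠104.7° A.
Step 6 — Complex power: S = V·I* = 1.263e-08 - j3.624e-05 VA.
Step 7 — Real power: P = Re(S) = 1.263e-08 W.
Step 8 — Reactive power: Q = Im(S) = -3.624e-05 VAR.
Step 9 — Apparent power: |S| = 3.624e-05 VA.
Step 10 — Power factor: PF = P/|S| = 0.0003485 (leading).

(a) P = 1.263e-08 W  (b) Q = -3.624e-05 VAR  (c) S = 3.624e-05 VA  (d) PF = 0.0003485 (leading)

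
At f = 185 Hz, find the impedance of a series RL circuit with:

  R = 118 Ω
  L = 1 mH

Step 1 — Angular frequency: ω = 2π·f = 2π·185 = 1162 rad/s.
Step 2 — Component impedances:
  R: Z = R = 118 Ω
  L: Z = jωL = j·1162·0.001 = 0 + j1.162 Ω
Step 3 — Series combination: Z_total = R + L = 118 + j1.162 Ω = 118∠0.6° Ω.

Z = 118 + j1.162 Ω = 118∠0.6° Ω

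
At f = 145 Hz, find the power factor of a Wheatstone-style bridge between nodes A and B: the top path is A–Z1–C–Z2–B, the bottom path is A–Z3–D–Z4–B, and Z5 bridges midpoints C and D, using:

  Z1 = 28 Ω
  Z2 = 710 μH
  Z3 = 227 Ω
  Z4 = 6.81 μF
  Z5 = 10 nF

Step 1 — Angular frequency: ω = 2π·f = 2π·145 = 911.1 rad/s.
Step 2 — Component impedances:
  Z1: Z = R = 28 Ω
  Z2: Z = jωL = j·911.1·0.00071 = 0 + j0.6469 Ω
  Z3: Z = R = 227 Ω
  Z4: Z = 1/(jωC) = -j/(ω·C) = 0 - j161.2 Ω
  Z5: Z = 1/(jωC) = -j/(ω·C) = 0 - j1.098e+05 Ω
Step 3 — Bridge requires nodal analysis (the Z5 bridge couples midpoints C and D, so the two paths cannot be reduced to a simple series/parallel combination). Setting node B to ground and injecting 1 A at node A, the 3-node admittance system at A, C, D solves to V_A = Z_AB = 25.86 - j0.8394 Ω = 25.87∠-1.9° Ω.
Step 4 — Power factor: PF = cos(φ) = Re(Z)/|Z| = 25.861/25.875 = 0.9995.
Step 5 — Type: Im(Z) = -0.8394 ⇒ leading (phase φ = -1.9°).

PF = 0.9995 (leading, φ = -1.9°)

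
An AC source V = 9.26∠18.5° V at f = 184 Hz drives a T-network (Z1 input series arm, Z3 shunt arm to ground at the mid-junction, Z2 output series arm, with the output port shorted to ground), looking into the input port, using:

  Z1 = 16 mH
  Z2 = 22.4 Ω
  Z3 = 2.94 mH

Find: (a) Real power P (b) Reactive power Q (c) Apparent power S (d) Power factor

Step 1 — Angular frequency: ω = 2π·f = 2π·184 = 1156 rad/s.
Step 2 — Component impedances:
  Z1: Z = jωL = j·1156·0.016 = 0 + j18.5 Ω
  Z2: Z = R = 22.4 Ω
  Z3: Z = jωL = j·1156·0.00294 = 0 + j3.399 Ω
Step 3 — With the output port shorted to ground, the output series arm Z2 runs from the junction to ground; the shunt arm Z3 also runs from the junction to ground. They appear in parallel: Z3 || Z2 = 0.5041 + j3.322 Ω.
Step 4 — Series with input arm Z1: Z_in = Z1 + (Z3 || Z2) = 0.5041 + j21.82 Ω = 21.83∠88.7° Ω.
Step 5 — Source phasor: V = 9.26∠18.5° V = 8.781 + j2.938 V.
Step 6 — Current: I = V / Z = 0.1439 - j0.3991 A = 0.4243∠-70.2° A.
Step 7 — Complex power: S = V·I* = 0.09075 + j3.928 VA.
Step 8 — Real power: P = Re(S) = 0.09075 W.
Step 9 — Reactive power: Q = Im(S) = 3.928 VAR.
Step 10 — Apparent power: |S| = 3.929 VA.
Step 11 — Power factor: PF = P/|S| = 0.0231 (lagging).

(a) P = 0.09075 W  (b) Q = 3.928 VAR  (c) S = 3.929 VA  (d) PF = 0.0231 (lagging)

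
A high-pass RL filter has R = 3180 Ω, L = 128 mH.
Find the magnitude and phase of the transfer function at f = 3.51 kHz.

Step 1 — Angular frequency: ω = 2π·3510 = 2.205e+04 rad/s.
Step 2 — Transfer function: H(jω) = jωL/(R + jωL).
Step 3 — Numerator jωL = j·2823; denominator R + jωL = 3180 + j2823.
Step 4 — H = 0.4407 + j0.4965.
Step 5 — Magnitude: |H| = 0.6639 (-3.6 dB); phase: φ = 48.4°.

|H| = 0.6639 (-3.6 dB), φ = 48.4°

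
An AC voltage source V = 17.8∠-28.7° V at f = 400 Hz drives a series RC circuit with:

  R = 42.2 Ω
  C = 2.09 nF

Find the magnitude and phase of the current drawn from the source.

Step 1 — Angular frequency: ω = 2π·f = 2π·400 = 2513 rad/s.
Step 2 — Component impedances:
  R: Z = R = 42.2 Ω
  C: Z = 1/(jωC) = -j/(ω·C) = 0 - j1.904e+05 Ω
Step 3 — Series combination: Z_total = R + C = 42.2 - j1.904e+05 Ω = 1.904e+05∠-90.0° Ω.
Step 4 — Source phasor: V = 17.8∠-28.7° V = 15.61 - j8.548 V.
Step 5 — Ohm's law: I = V / Z_total = (15.61 - j8.548) / (42.2 - j1.904e+05) = 4.492e-05 + j8.2e-05 A.
Step 6 — Convert to polar: |I| = 9.35e-05 A, ∠I = 61.3°.

I = 9.35e-05∠61.3° A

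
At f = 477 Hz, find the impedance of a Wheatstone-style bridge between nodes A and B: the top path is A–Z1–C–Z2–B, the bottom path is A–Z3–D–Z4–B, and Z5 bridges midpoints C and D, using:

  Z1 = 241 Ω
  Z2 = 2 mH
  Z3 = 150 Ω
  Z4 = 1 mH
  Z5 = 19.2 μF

Step 1 — Angular frequency: ω = 2π·f = 2π·477 = 2997 rad/s.
Step 2 — Component impedances:
  Z1: Z = R = 241 Ω
  Z2: Z = jωL = j·2997·0.002 = 0 + j5.994 Ω
  Z3: Z = R = 150 Ω
  Z4: Z = jωL = j·2997·0.001 = 0 + j2.997 Ω
  Z5: Z = 1/(jωC) = -j/(ω·C) = 0 - j17.38 Ω
Step 3 — Bridge requires nodal analysis (the Z5 bridge couples midpoints C and D, so the two paths cannot be reduced to a simple series/parallel combination). Setting node B to ground and injecting 1 A at node A, the 3-node admittance system at A, C, D solves to V_A = Z_AB = 92.46 + j2.045 Ω = 92.48∠1.3° Ω.

Z = 92.46 + j2.045 Ω = 92.48∠1.3° Ω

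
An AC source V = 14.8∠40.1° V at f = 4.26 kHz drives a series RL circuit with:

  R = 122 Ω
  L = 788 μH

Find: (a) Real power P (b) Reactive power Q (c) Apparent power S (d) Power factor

Step 1 — Angular frequency: ω = 2π·f = 2π·4260 = 2.677e+04 rad/s.
Step 2 — Component impedances:
  R: Z = R = 122 Ω
  L: Z = jωL = j·2.677e+04·0.000788 = 0 + j21.09 Ω
Step 3 — Series combination: Z_total = R + L = 122 + j21.09 Ω = 123.8∠9.8° Ω.
Step 4 — Source phasor: V = 14.8∠40.1° V = 11.32 + j9.533 V.
Step 5 — Current: I = V / Z = 0.1032 + j0.06029 A = 0.1195∠30.3° A.
Step 6 — Complex power: S = V·I* = 1.743 + j0.3014 VA.
Step 7 — Real power: P = Re(S) = 1.743 W.
Step 8 — Reactive power: Q = Im(S) = 0.3014 VAR.
Step 9 — Apparent power: |S| = 1.769 VA.
Step 10 — Power factor: PF = P/|S| = 0.9854 (lagging).

(a) P = 1.743 W  (b) Q = 0.3014 VAR  (c) S = 1.769 VA  (d) PF = 0.9854 (lagging)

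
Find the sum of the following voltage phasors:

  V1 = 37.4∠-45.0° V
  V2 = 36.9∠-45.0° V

Step 1 — Convert each phasor to rectangular form:
  V1 = 37.4·(cos(-45.0°) + j·sin(-45.0°)) = 26.45 - j26.45 V
  V2 = 36.9·(cos(-45.0°) + j·sin(-45.0°)) = 26.09 - j26.09 V
Step 2 — Sum components: V_total = 52.54 - j52.54 V.
Step 3 — Convert to polar: |V_total| = 74.3 V, ∠V_total = -45.0°.

V_total = 74.3∠-45.0° V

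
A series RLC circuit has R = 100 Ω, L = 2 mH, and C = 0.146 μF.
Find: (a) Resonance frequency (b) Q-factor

Step 1 — Resonance condition Im(Z)=0 gives ω₀ = 1/√(LC).
Step 2 — ω₀ = 1/√(0.002·1.46e-07) = 5.852e+04 rad/s.
Step 3 — f₀ = ω₀/(2π) = 9314 Hz.
Step 4 — Series Q: Q = ω₀L/R = 5.852e+04·0.002/100 = 1.17.

(a) f₀ = 9314 Hz  (b) Q = 1.17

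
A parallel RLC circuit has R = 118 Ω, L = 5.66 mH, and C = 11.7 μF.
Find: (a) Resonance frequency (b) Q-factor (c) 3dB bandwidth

Step 1 — Resonance: ω₀ = 1/√(LC) = 1/√(0.00566·1.17e-05) = 3886 rad/s.
Step 2 — f₀ = ω₀/(2π) = 618.5 Hz.
Step 3 — Parallel Q: Q = R/(ω₀L) = 118/(3886·0.00566) = 5.365.
Step 4 — Bandwidth: Δω = ω₀/Q = 724.3 rad/s; BW = Δω/(2π) = 115.3 Hz.

(a) f₀ = 618.5 Hz  (b) Q = 5.365  (c) BW = 115.3 Hz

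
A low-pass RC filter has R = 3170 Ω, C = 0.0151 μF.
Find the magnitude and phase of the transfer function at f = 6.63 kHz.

Step 1 — Angular frequency: ω = 2π·6630 = 4.166e+04 rad/s.
Step 2 — Transfer function: H(jω) = 1/(1 + jωRC).
Step 3 — Denominator: 1 + jωRC = 1 + j·4.166e+04·3170·1.51e-08 = 1 + j1.994.
Step 4 — H = 0.201 - j0.4007.
Step 5 — Magnitude: |H| = 0.4483 (-7.0 dB); phase: φ = -63.4°.

|H| = 0.4483 (-7.0 dB), φ = -63.4°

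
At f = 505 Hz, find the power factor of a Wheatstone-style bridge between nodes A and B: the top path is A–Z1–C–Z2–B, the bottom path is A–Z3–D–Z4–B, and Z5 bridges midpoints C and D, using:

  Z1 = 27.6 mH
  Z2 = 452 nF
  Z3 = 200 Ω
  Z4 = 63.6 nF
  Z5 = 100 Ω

Step 1 — Angular frequency: ω = 2π·f = 2π·505 = 3173 rad/s.
Step 2 — Component impedances:
  Z1: Z = jωL = j·3173·0.0276 = 0 + j87.58 Ω
  Z2: Z = 1/(jωC) = -j/(ω·C) = 0 - j697.3 Ω
  Z3: Z = R = 200 Ω
  Z4: Z = 1/(jωC) = -j/(ω·C) = 0 - j4955 Ω
  Z5: Z = R = 100 Ω
Step 3 — Bridge requires nodal analysis (the Z5 bridge couples midpoints C and D, so the two paths cannot be reduced to a simple series/parallel combination). Setting node B to ground and injecting 1 A at node A, the 3-node admittance system at A, C, D solves to V_A = Z_AB = 22.67 - j536.9 Ω = 537.4∠-87.6° Ω.
Step 4 — Power factor: PF = cos(φ) = Re(Z)/|Z| = 22.67/537.4 = 0.04218.
Step 5 — Type: Im(Z) = -536.9 ⇒ leading (phase φ = -87.6°).

PF = 0.04218 (leading, φ = -87.6°)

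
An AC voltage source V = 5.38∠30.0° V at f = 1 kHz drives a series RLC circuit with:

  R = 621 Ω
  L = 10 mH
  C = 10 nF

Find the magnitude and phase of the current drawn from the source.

Step 1 — Angular frequency: ω = 2π·f = 2π·1000 = 6283 rad/s.
Step 2 — Component impedances:
  R: Z = R = 621 Ω
  L: Z = jωL = j·6283·0.01 = 0 + j62.83 Ω
  C: Z = 1/(jωC) = -j/(ω·C) = 0 - j1.592e+04 Ω
Step 3 — Series combination: Z_total = R + L + C = 621 - j1.585e+04 Ω = 1.586e+04∠-87.8° Ω.
Step 4 — Source phasor: V = 5.38∠30.0° V = 4.659 + j2.69 V.
Step 5 — Ohm's law: I = V / Z_total = (4.659 + j2.69) / (621 - j1.585e+04) = -0.0001579 + j0.0003001 A.
Step 6 — Convert to polar: |I| = 0.0003391 A, ∠I = 117.8°.

I = 0.0003391∠117.8° A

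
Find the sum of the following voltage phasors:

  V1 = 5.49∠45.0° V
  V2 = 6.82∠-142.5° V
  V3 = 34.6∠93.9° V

Step 1 — Convert each phasor to rectangular form:
  V1 = 5.49·(cos(45.0°) + j·sin(45.0°)) = 3.882 + j3.882 V
  V2 = 6.82·(cos(-142.5°) + j·sin(-142.5°)) = -5.411 - j4.152 V
  V3 = 34.6·(cos(93.9°) + j·sin(93.9°)) = -2.353 + j34.52 V
Step 2 — Sum components: V_total = -3.882 + j34.25 V.
Step 3 — Convert to polar: |V_total| = 34.47 V, ∠V_total = 96.5°.

V_total = 34.47∠96.5° V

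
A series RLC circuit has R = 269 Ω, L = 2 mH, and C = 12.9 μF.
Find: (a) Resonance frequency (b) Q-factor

Step 1 — Resonance condition Im(Z)=0 gives ω₀ = 1/√(LC).
Step 2 — ω₀ = 1/√(0.002·1.29e-05) = 6226 rad/s.
Step 3 — f₀ = ω₀/(2π) = 990.9 Hz.
Step 4 — Series Q: Q = ω₀L/R = 6226·0.002/269 = 0.04629.

(a) f₀ = 990.9 Hz  (b) Q = 0.04629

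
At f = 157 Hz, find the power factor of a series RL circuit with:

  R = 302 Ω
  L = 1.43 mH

Step 1 — Angular frequency: ω = 2π·f = 2π·157 = 986.5 rad/s.
Step 2 — Component impedances:
  R: Z = R = 302 Ω
  L: Z = jωL = j·986.5·0.00143 = 0 + j1.411 Ω
Step 3 — Series combination: Z_total = R + L = 302 + j1.411 Ω = 302∠0.3° Ω.
Step 4 — Power factor: PF = cos(φ) = Re(Z)/|Z| = 302/302 = 1.
Step 5 — Type: Im(Z) = 1.411 ⇒ lagging (phase φ = 0.3°).

PF = 1 (lagging, φ = 0.3°)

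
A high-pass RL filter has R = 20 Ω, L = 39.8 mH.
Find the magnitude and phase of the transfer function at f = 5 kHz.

Step 1 — Angular frequency: ω = 2π·5000 = 3.142e+04 rad/s.
Step 2 — Transfer function: H(jω) = jωL/(R + jωL).
Step 3 — Numerator jωL = j·1250; denominator R + jωL = 20 + j1250.
Step 4 — H = 0.9997 + j0.01599.
Step 5 — Magnitude: |H| = 0.9999 (-0.0 dB); phase: φ = 0.9°.

|H| = 0.9999 (-0.0 dB), φ = 0.9°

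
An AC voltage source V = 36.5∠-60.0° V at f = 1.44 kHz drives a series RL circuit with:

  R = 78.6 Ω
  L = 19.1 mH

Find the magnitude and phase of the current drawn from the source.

Step 1 — Angular frequency: ω = 2π·f = 2π·1440 = 9048 rad/s.
Step 2 — Component impedances:
  R: Z = R = 78.6 Ω
  L: Z = jωL = j·9048·0.0191 = 0 + j172.8 Ω
Step 3 — Series combination: Z_total = R + L = 78.6 + j172.8 Ω = 189.8∠65.5° Ω.
Step 4 — Source phasor: V = 36.5∠-60.0° V = 18.25 - j31.61 V.
Step 5 — Ohm's law: I = V / Z_total = (18.25 - j31.61) / (78.6 + j172.8) = -0.1118 - j0.1564 A.
Step 6 — Convert to polar: |I| = 0.1923 A, ∠I = -125.5°.

I = 0.1923∠-125.5° A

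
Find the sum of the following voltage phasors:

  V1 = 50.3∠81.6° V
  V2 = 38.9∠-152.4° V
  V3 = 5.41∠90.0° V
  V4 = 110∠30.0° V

Step 1 — Convert each phasor to rectangular form:
  V1 = 50.3·(cos(81.6°) + j·sin(81.6°)) = 7.348 + j49.76 V
  V2 = 38.9·(cos(-152.4°) + j·sin(-152.4°)) = -34.47 - j18.02 V
  V3 = 5.41·(cos(90.0°) + j·sin(90.0°)) = 0 + j5.41 V
  V4 = 110·(cos(30.0°) + j·sin(30.0°)) = 95.26 + j55 V
Step 2 — Sum components: V_total = 68.14 + j92.15 V.
Step 3 — Convert to polar: |V_total| = 114.6 V, ∠V_total = 53.5°.

V_total = 114.6∠53.5° V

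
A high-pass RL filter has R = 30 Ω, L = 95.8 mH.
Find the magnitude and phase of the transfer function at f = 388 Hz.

Step 1 — Angular frequency: ω = 2π·388 = 2438 rad/s.
Step 2 — Transfer function: H(jω) = jωL/(R + jωL).
Step 3 — Numerator jωL = j·233.5; denominator R + jωL = 30 + j233.5.
Step 4 — H = 0.9838 + j0.1264.
Step 5 — Magnitude: |H| = 0.9919 (-0.1 dB); phase: φ = 7.3°.

|H| = 0.9919 (-0.1 dB), φ = 7.3°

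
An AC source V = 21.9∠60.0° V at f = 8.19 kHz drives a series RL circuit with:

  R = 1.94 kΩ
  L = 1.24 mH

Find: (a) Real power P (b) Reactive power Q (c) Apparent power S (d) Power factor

Step 1 — Angular frequency: ω = 2π·f = 2π·8190 = 5.146e+04 rad/s.
Step 2 — Component impedances:
  R: Z = R = 1940 Ω
  L: Z = jωL = j·5.146e+04·0.00124 = 0 + j63.81 Ω
Step 3 — Series combination: Z_total = R + L = 1940 + j63.81 Ω = 1941∠1.9° Ω.
Step 4 — Source phasor: V = 21.9∠60.0° V = 10.95 + j18.97 V.
Step 5 — Current: I = V / Z = 0.005959 + j0.00958 A = 0.01128∠58.1° A.
Step 6 — Complex power: S = V·I* = 0.247 + j0.008123 VA.
Step 7 — Real power: P = Re(S) = 0.247 W.
Step 8 — Reactive power: Q = Im(S) = 0.008123 VAR.
Step 9 — Apparent power: |S| = 0.2471 VA.
Step 10 — Power factor: PF = P/|S| = 0.9995 (lagging).

(a) P = 0.247 W  (b) Q = 0.008123 VAR  (c) S = 0.2471 VA  (d) PF = 0.9995 (lagging)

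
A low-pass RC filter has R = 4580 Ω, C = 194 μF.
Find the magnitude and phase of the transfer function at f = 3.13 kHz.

Step 1 — Angular frequency: ω = 2π·3130 = 1.967e+04 rad/s.
Step 2 — Transfer function: H(jω) = 1/(1 + jωRC).
Step 3 — Denominator: 1 + jωRC = 1 + j·1.967e+04·4580·0.000194 = 1 + j1.747e+04.
Step 4 — H = 3.275e-09 - j5.723e-05.
Step 5 — Magnitude: |H| = 5.723e-05 (-84.8 dB); phase: φ = -90.0°.

|H| = 5.723e-05 (-84.8 dB), φ = -90.0°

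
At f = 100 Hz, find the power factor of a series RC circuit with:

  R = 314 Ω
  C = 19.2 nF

Step 1 — Angular frequency: ω = 2π·f = 2π·100 = 628.3 rad/s.
Step 2 — Component impedances:
  R: Z = R = 314 Ω
  C: Z = 1/(jωC) = -j/(ω·C) = 0 - j8.289e+04 Ω
Step 3 — Series combination: Z_total = R + C = 314 - j8.289e+04 Ω = 8.289e+04∠-89.8° Ω.
Step 4 — Power factor: PF = cos(φ) = Re(Z)/|Z| = 314/8.289e+04 = 0.003788.
Step 5 — Type: Im(Z) = -8.289e+04 ⇒ leading (phase φ = -89.8°).

PF = 0.003788 (leading, φ = -89.8°)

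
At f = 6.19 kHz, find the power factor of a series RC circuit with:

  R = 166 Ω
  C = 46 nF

Step 1 — Angular frequency: ω = 2π·f = 2π·6190 = 3.889e+04 rad/s.
Step 2 — Component impedances:
  R: Z = R = 166 Ω
  C: Z = 1/(jωC) = -j/(ω·C) = 0 - j558.9 Ω
Step 3 — Series combination: Z_total = R + C = 166 - j558.9 Ω = 583.1∠-73.5° Ω.
Step 4 — Power factor: PF = cos(φ) = Re(Z)/|Z| = 166/583.1 = 0.2847.
Step 5 — Type: Im(Z) = -558.9 ⇒ leading (phase φ = -73.5°).

PF = 0.2847 (leading, φ = -73.5°)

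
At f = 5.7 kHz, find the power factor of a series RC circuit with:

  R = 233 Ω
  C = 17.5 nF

Step 1 — Angular frequency: ω = 2π·f = 2π·5700 = 3.581e+04 rad/s.
Step 2 — Component impedances:
  R: Z = R = 233 Ω
  C: Z = 1/(jωC) = -j/(ω·C) = 0 - j1596 Ω
Step 3 — Series combination: Z_total = R + C = 233 - j1596 Ω = 1612∠-81.7° Ω.
Step 4 — Power factor: PF = cos(φ) = Re(Z)/|Z| = 233/1612 = 0.1445.
Step 5 — Type: Im(Z) = -1596 ⇒ leading (phase φ = -81.7°).

PF = 0.1445 (leading, φ = -81.7°)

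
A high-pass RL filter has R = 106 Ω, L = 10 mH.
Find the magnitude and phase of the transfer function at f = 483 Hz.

Step 1 — Angular frequency: ω = 2π·483 = 3035 rad/s.
Step 2 — Transfer function: H(jω) = jωL/(R + jωL).
Step 3 — Numerator jωL = j·30.35; denominator R + jωL = 106 + j30.35.
Step 4 — H = 0.07576 + j0.2646.
Step 5 — Magnitude: |H| = 0.2752 (-11.2 dB); phase: φ = 74.0°.

|H| = 0.2752 (-11.2 dB), φ = 74.0°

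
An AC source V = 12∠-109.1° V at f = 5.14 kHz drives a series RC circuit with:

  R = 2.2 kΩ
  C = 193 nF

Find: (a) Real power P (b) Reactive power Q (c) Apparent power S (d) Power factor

Step 1 — Angular frequency: ω = 2π·f = 2π·5140 = 3.23e+04 rad/s.
Step 2 — Component impedances:
  R: Z = R = 2200 Ω
  C: Z = 1/(jωC) = -j/(ω·C) = 0 - j160.4 Ω
Step 3 — Series combination: Z_total = R + C = 2200 - j160.4 Ω = 2206∠-4.2° Ω.
Step 4 — Source phasor: V = 12∠-109.1° V = -3.927 - j11.34 V.
Step 5 — Current: I = V / Z = -0.001401 - j0.005256 A = 0.00544∠-104.9° A.
Step 6 — Complex power: S = V·I* = 0.06511 - j0.004748 VA.
Step 7 — Real power: P = Re(S) = 0.06511 W.
Step 8 — Reactive power: Q = Im(S) = -0.004748 VAR.
Step 9 — Apparent power: |S| = 0.06528 VA.
Step 10 — Power factor: PF = P/|S| = 0.9974 (leading).

(a) P = 0.06511 W  (b) Q = -0.004748 VAR  (c) S = 0.06528 VA  (d) PF = 0.9974 (leading)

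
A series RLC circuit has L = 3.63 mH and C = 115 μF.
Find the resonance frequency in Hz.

Step 1 — Resonance condition Im(Z)=0 gives ω₀ = 1/√(LC).
Step 2 — ω₀ = 1/√(0.00363·0.000115) = 1548 rad/s.
Step 3 — f₀ = ω₀/(2π) = 246.3 Hz.

f₀ = 246.3 Hz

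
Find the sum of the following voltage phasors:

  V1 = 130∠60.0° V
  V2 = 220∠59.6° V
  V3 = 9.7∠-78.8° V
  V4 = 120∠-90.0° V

Step 1 — Convert each phasor to rectangular form:
  V1 = 130·(cos(60.0°) + j·sin(60.0°)) = 65 + j112.6 V
  V2 = 220·(cos(59.6°) + j·sin(59.6°)) = 111.3 + j189.8 V
  V3 = 9.7·(cos(-78.8°) + j·sin(-78.8°)) = 1.884 - j9.515 V
  V4 = 120·(cos(-90.0°) + j·sin(-90.0°)) = 0 - j120 V
Step 2 — Sum components: V_total = 178.2 + j172.8 V.
Step 3 — Convert to polar: |V_total| = 248.2 V, ∠V_total = 44.1°.

V_total = 248.2∠44.1° V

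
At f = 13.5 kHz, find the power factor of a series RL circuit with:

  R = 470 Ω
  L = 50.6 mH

Step 1 — Angular frequency: ω = 2π·f = 2π·1.35e+04 = 8.482e+04 rad/s.
Step 2 — Component impedances:
  R: Z = R = 470 Ω
  L: Z = jωL = j·8.482e+04·0.0506 = 0 + j4292 Ω
Step 3 — Series combination: Z_total = R + L = 470 + j4292 Ω = 4318∠83.8° Ω.
Step 4 — Power factor: PF = cos(φ) = Re(Z)/|Z| = 470/4317.7 = 0.1089.
Step 5 — Type: Im(Z) = 4292 ⇒ lagging (phase φ = 83.8°).

PF = 0.1089 (lagging, φ = 83.8°)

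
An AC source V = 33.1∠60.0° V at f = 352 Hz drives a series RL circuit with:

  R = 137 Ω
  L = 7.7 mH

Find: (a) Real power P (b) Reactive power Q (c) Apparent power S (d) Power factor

Step 1 — Angular frequency: ω = 2π·f = 2π·352 = 2212 rad/s.
Step 2 — Component impedances:
  R: Z = R = 137 Ω
  L: Z = jωL = j·2212·0.0077 = 0 + j17.03 Ω
Step 3 — Series combination: Z_total = R + L = 137 + j17.03 Ω = 138.1∠7.1° Ω.
Step 4 — Source phasor: V = 33.1∠60.0° V = 16.55 + j28.67 V.
Step 5 — Current: I = V / Z = 0.1446 + j0.1913 A = 0.2398∠52.9° A.
Step 6 — Complex power: S = V·I* = 7.875 + j0.979 VA.
Step 7 — Real power: P = Re(S) = 7.875 W.
Step 8 — Reactive power: Q = Im(S) = 0.979 VAR.
Step 9 — Apparent power: |S| = 7.936 VA.
Step 10 — Power factor: PF = P/|S| = 0.9924 (lagging).

(a) P = 7.875 W  (b) Q = 0.979 VAR  (c) S = 7.936 VA  (d) PF = 0.9924 (lagging)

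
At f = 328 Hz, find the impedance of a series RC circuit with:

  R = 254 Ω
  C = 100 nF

Step 1 — Angular frequency: ω = 2π·f = 2π·328 = 2061 rad/s.
Step 2 — Component impedances:
  R: Z = R = 254 Ω
  C: Z = 1/(jωC) = -j/(ω·C) = 0 - j4852 Ω
Step 3 — Series combination: Z_total = R + C = 254 - j4852 Ω = 4859∠-87.0° Ω.

Z = 254 - j4852 Ω = 4859∠-87.0° Ω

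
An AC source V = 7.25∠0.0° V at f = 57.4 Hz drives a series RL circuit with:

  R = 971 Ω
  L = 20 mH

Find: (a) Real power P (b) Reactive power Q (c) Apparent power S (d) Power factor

Step 1 — Angular frequency: ω = 2π·f = 2π·57.4 = 360.7 rad/s.
Step 2 — Component impedances:
  R: Z = R = 971 Ω
  L: Z = jωL = j·360.7·0.02 = 0 + j7.213 Ω
Step 3 — Series combination: Z_total = R + L = 971 + j7.213 Ω = 971∠0.4° Ω.
Step 4 — Source phasor: V = 7.25∠0.0° V = 7.25 V.
Step 5 — Current: I = V / Z = 0.007466 - j5.546e-05 A = 0.007466∠-0.4° A.
Step 6 — Complex power: S = V·I* = 0.05413 + j0.0004021 VA.
Step 7 — Real power: P = Re(S) = 0.05413 W.
Step 8 — Reactive power: Q = Im(S) = 0.0004021 VAR.
Step 9 — Apparent power: |S| = 0.05413 VA.
Step 10 — Power factor: PF = P/|S| = 1 (lagging).

(a) P = 0.05413 W  (b) Q = 0.0004021 VAR  (c) S = 0.05413 VA  (d) PF = 1 (lagging)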